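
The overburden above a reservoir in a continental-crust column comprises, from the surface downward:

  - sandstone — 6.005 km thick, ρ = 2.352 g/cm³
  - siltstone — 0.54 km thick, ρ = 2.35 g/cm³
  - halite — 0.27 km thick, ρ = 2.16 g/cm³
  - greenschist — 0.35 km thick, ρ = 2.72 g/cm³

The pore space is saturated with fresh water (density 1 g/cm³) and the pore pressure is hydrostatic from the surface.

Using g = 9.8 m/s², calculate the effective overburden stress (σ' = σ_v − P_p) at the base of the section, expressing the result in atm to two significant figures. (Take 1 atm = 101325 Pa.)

940 atm

Overburden (lithostatic) stress σ_v:
sandstone: 2352 kg/m³ × 9.8 m/s² × 6005 m = 1.384×10^8 Pa = 138.4 MPa
siltstone: 2350 kg/m³ × 9.8 m/s² × 540 m = 1.244×10^7 Pa = 12.44 MPa
halite: 2160 kg/m³ × 9.8 m/s² × 270 m = 5.715×10^6 Pa = 5.715 MPa
greenschist: 2720 kg/m³ × 9.8 m/s² × 350 m = 9.330×10^6 Pa = 9.330 MPa
Total = 138.4 + 12.44 + 5.715 + 9.330 = 165.89 MPa
Pore pressure P_p = 1000 kg/m³ × 9.8 m/s² × 7165 m = 7.022×10^7 Pa = 70.22 MPa
Effective stress σ' = σ_v − P_p = 165.9 − 70.22 = 95.677 MPa = 944.26 atm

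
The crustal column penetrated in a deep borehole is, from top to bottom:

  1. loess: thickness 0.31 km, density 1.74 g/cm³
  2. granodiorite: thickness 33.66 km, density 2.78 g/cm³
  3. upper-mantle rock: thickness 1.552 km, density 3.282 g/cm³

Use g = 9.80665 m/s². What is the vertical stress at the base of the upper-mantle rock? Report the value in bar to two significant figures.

loess: 1740 kg/m³ × 9.80665 m/s² × 310 m = 5.290×10^6 Pa = 52.90 bar
granodiorite: 2780 kg/m³ × 9.80665 m/s² × 33660 m = 9.177×10^8 Pa = 9177 bar
upper-mantle rock: 3282 kg/m³ × 9.80665 m/s² × 1552 m = 4.995×10^7 Pa = 499.5 bar
Total = 52.90 + 9177 + 499.5 = 9729.0 bar

9700 bar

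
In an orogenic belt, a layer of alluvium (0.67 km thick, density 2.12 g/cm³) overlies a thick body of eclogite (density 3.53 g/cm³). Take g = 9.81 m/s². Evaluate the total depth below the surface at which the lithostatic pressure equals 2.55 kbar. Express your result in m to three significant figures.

Pressure at base of upper layers: 2120×9.81×670 = 1.393×10^7 Pa = 0.1393 kbar
Remaining pressure to be supplied by eclogite: 2.550×10^8 − 1.393×10^7 = 2.411×10^8 Pa
Additional depth in eclogite = 2.411×10^8 Pa / (3530 kg/m³ × 9.81 m/s²) = 6961.3 m
Total depth = 670 m + 6961.3 m = 7631.3 m

7630 m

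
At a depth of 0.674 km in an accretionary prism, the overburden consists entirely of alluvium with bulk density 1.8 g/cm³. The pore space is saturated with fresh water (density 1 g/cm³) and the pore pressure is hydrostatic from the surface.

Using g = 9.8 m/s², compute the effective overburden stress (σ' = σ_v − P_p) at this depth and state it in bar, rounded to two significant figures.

53 bar

Overburden (lithostatic) stress σ_v:
alluvium: 1800 kg/m³ × 9.8 m/s² × 674 m = 1.189×10^7 Pa = 11.89 MPa
Pore pressure P_p = 1000 kg/m³ × 9.8 m/s² × 674 m = 6.605×10^6 Pa = 6.605 MPa
Effective stress σ' = σ_v − P_p = 11.89 − 6.605 = 5.2842 MPa = 52.842 bar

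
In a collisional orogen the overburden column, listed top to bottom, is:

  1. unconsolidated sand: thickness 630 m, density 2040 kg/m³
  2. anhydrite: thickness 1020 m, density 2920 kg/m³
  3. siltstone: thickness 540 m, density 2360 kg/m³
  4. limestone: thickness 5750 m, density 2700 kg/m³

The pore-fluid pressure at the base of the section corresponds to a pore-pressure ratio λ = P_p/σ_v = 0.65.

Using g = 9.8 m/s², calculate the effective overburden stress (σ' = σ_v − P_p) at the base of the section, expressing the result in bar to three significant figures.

Overburden (lithostatic) stress σ_v:
unconsolidated sand: 2040 kg/m³ × 9.8 m/s² × 630 m = 1.259×10^7 Pa = 12.59 MPa
anhydrite: 2920 kg/m³ × 9.8 m/s² × 1020 m = 2.919×10^7 Pa = 29.19 MPa
siltstone: 2360 kg/m³ × 9.8 m/s² × 540 m = 1.249×10^7 Pa = 12.49 MPa
limestone: 2700 kg/m³ × 9.8 m/s² × 5750 m = 1.521×10^8 Pa = 152.1 MPa
Total = 12.59 + 29.19 + 12.49 + 152.1 = 206.42 MPa
Pore pressure P_p = λ·σ_v = 0.65 × 206.4 MPa = 134.2 MPa
Effective stress σ' = σ_v − P_p = 206.4 − 134.2 = 72.246 MPa = 722.46 bar

722 bar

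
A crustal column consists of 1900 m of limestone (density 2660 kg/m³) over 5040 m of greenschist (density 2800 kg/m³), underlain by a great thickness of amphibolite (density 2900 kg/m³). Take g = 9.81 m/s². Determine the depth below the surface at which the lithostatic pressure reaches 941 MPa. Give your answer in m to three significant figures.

Pressure at base of upper layers: 2660×9.81×1900 + 2800×9.81×5040 = 1.880×10^8 Pa = 188.0 MPa
Remaining pressure to be supplied by amphibolite: 9.410×10^8 − 1.880×10^8 = 7.530×10^8 Pa
Additional depth in amphibolite = 7.530×10^8 Pa / (2900 kg/m³ × 9.81 m/s²) = 26468 m
Total depth = 6940 m + 26468 m = 33408 m

33400 m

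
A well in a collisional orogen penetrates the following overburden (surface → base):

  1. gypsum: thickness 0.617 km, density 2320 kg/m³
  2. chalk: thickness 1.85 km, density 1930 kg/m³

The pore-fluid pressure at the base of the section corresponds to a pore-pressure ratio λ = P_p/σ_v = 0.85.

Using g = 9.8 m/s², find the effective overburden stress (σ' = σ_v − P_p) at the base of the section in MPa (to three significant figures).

Overburden (lithostatic) stress σ_v:
gypsum: 2320 kg/m³ × 9.8 m/s² × 617 m = 1.403×10^7 Pa = 14.03 MPa
chalk: 1930 kg/m³ × 9.8 m/s² × 1850 m = 3.499×10^7 Pa = 34.99 MPa
Total = 14.03 + 34.99 = 49.019 MPa
Pore pressure P_p = λ·σ_v = 0.85 × 49.02 MPa = 41.67 MPa
Effective stress σ' = σ_v − P_p = 49.02 − 41.67 = 7.3529 MPa

7.35 MPa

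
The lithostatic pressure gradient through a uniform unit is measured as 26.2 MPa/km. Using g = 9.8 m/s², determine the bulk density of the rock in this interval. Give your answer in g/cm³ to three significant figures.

ρ = (dP/dz)/g = 26.2 MPa/km / 9.8 m/s² = 26200 Pa/m / 9.8 m/s² = 2673.5 kg/m³
= 2.673 g/cm³

2.67 g/cm³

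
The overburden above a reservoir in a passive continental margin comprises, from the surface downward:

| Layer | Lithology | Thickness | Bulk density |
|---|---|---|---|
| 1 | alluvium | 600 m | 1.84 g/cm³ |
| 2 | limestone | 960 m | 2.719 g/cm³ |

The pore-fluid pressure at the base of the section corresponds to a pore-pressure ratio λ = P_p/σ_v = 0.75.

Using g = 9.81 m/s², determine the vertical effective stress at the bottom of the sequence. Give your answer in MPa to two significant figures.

9.1 MPa

Overburden (lithostatic) stress σ_v:
alluvium: 1840 kg/m³ × 9.81 m/s² × 600 m = 1.083×10^7 Pa = 10.83 MPa
limestone: 2719 kg/m³ × 9.81 m/s² × 960 m = 2.561×10^7 Pa = 25.61 MPa
Total = 10.83 + 25.61 = 36.437 MPa
Pore pressure P_p = λ·σ_v = 0.75 × 36.44 MPa = 27.33 MPa
Effective stress σ' = σ_v − P_p = 36.44 − 27.33 = 9.1092 MPa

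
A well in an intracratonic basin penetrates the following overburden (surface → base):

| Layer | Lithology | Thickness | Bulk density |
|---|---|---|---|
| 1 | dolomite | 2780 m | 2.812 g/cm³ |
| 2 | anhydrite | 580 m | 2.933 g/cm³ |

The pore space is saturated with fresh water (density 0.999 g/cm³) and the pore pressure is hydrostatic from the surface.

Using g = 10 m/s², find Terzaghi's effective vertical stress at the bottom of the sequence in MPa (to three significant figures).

61.6 MPa

Overburden (lithostatic) stress σ_v:
dolomite: 2812 kg/m³ × 10 m/s² × 2780 m = 7.817×10^7 Pa = 78.17 MPa
anhydrite: 2933 kg/m³ × 10 m/s² × 580 m = 1.701×10^7 Pa = 17.01 MPa
Total = 78.17 + 17.01 = 95.185 MPa
Pore pressure P_p = 999 kg/m³ × 10 m/s² × 3360 m = 3.357×10^7 Pa = 33.57 MPa
Effective stress σ' = σ_v − P_p = 95.19 − 33.57 = 61.619 MPa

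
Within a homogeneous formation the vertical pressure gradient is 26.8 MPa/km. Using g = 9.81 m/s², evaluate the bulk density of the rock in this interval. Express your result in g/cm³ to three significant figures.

2.73 g/cm³

ρ = (dP/dz)/g = 26.8 MPa/km / 9.81 m/s² = 26800 Pa/m / 9.81 m/s² = 2731.9 kg/m³
= 2.732 g/cm³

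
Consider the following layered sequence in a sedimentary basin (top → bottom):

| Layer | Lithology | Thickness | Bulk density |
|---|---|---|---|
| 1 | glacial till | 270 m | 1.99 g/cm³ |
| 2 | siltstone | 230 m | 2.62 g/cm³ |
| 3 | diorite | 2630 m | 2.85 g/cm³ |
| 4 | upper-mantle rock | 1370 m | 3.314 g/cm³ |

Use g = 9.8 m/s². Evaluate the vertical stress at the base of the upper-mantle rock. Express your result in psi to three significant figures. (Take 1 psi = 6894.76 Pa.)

glacial till: 1990 kg/m³ × 9.8 m/s² × 270 m = 5.266×10^6 Pa = 763.7 psi
siltstone: 2620 kg/m³ × 9.8 m/s² × 230 m = 5.905×10^6 Pa = 856.5 psi
diorite: 2850 kg/m³ × 9.8 m/s² × 2630 m = 7.346×10^7 Pa = 10654 psi
upper-mantle rock: 3314 kg/m³ × 9.8 m/s² × 1370 m = 4.449×10^7 Pa = 6453 psi
Total = 763.7 + 856.5 + 10654 + 6453 = 18727 psi

18700 psi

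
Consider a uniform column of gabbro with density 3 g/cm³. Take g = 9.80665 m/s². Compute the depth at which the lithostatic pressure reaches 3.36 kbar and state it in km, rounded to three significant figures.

h = P/(ρg) = 3.36 kbar / (3000 kg/m³ × 9.80665 m/s²) = 3.360×10^8 Pa / 29420 Pa/m = 11421 m
= 11.421 km

11.4 km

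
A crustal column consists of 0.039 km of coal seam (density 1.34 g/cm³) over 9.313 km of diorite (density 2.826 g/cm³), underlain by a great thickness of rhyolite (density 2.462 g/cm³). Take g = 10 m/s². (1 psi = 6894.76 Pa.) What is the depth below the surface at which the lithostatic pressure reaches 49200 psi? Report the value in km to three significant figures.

Pressure at base of upper layers: 1340×10×39 + 2826×10×9313 = 2.637×10^8 Pa = 38248 psi
Remaining pressure to be supplied by rhyolite: 3.392×10^8 − 2.637×10^8 = 7.551×10^7 Pa
Additional depth in rhyolite = 7.551×10^7 Pa / (2462 kg/m³ × 10 m/s²) = 3067.2 m
Total depth = 9352 m + 3067.2 m = 12419 m
= 12.419 km

12.4 km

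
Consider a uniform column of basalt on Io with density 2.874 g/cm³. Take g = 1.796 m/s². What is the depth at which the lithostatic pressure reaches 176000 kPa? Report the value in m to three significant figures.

h = P/(ρg) = 176000 kPa / (2874 kg/m³ × 1.796 m/s²) = 1.760×10^8 Pa / 5161.7 Pa/m = 34097 m

34100 m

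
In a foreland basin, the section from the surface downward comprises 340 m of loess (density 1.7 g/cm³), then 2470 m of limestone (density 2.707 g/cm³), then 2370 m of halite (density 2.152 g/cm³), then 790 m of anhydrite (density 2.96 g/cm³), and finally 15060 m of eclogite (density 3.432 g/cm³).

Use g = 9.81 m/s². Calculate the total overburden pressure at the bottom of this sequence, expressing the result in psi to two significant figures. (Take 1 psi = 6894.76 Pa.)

94000 psi

loess: 1700 kg/m³ × 9.81 m/s² × 340 m = 5.670×10^6 Pa = 822.4 psi
limestone: 2707 kg/m³ × 9.81 m/s² × 2470 m = 6.559×10^7 Pa = 9513 psi
halite: 2152 kg/m³ × 9.81 m/s² × 2370 m = 5.003×10^7 Pa = 7257 psi
anhydrite: 2960 kg/m³ × 9.81 m/s² × 790 m = 2.294×10^7 Pa = 3327 psi
eclogite: 3432 kg/m³ × 9.81 m/s² × 15060 m = 5.070×10^8 Pa = 73540 psi
Total = 822.4 + 9513 + 7257 + 3327 + 73540 = 94459 psi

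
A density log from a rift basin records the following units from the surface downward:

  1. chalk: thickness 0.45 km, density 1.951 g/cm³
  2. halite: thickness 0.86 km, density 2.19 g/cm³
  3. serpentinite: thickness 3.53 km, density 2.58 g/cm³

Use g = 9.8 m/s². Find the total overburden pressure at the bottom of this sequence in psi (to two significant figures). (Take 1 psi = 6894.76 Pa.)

17000 psi

chalk: 1951 kg/m³ × 9.8 m/s² × 450 m = 8.604×10^6 Pa = 1248 psi
halite: 2190 kg/m³ × 9.8 m/s² × 860 m = 1.846×10^7 Pa = 2677 psi
serpentinite: 2580 kg/m³ × 9.8 m/s² × 3530 m = 8.925×10^7 Pa = 12945 psi
Total = 1248 + 2677 + 12945 = 16870 psi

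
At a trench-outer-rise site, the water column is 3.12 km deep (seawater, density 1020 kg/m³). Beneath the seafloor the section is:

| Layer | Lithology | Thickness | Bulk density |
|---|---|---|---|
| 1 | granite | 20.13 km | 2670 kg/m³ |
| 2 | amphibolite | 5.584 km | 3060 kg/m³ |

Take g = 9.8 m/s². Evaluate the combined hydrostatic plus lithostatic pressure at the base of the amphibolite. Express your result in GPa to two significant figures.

0.73 GPa

seawater: 1020 kg/m³ × 9.8 m/s² × 3120 m = 3.119×10^7 Pa = 0.03119 GPa
granite: 2670 kg/m³ × 9.8 m/s² × 20130 m = 5.267×10^8 Pa = 0.5267 GPa
amphibolite: 3060 kg/m³ × 9.8 m/s² × 5584 m = 1.675×10^8 Pa = 0.1675 GPa
Total = 0.03119 + 0.5267 + 0.1675 = 0.72536 GPa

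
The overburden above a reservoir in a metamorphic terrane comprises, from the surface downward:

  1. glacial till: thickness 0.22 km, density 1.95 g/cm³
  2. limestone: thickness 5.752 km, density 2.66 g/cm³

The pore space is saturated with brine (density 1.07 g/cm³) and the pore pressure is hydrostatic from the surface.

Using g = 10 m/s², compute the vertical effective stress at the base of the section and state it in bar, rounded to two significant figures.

Overburden (lithostatic) stress σ_v:
glacial till: 1950 kg/m³ × 10 m/s² × 220 m = 4.290×10^6 Pa = 4.290 MPa
limestone: 2660 kg/m³ × 10 m/s² × 5752 m = 1.530×10^8 Pa = 153.0 MPa
Total = 4.290 + 153.0 = 157.29 MPa
Pore pressure P_p = 1070 kg/m³ × 10 m/s² × 5972 m = 6.390×10^7 Pa = 63.90 MPa
Effective stress σ' = σ_v − P_p = 157.3 − 63.90 = 93.393 MPa = 933.93 bar

930 bar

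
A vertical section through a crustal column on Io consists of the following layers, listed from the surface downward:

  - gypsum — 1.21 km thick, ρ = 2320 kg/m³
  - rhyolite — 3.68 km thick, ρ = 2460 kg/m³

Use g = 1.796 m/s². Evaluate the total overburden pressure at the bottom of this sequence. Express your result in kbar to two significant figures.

gypsum: 2320 kg/m³ × 1.796 m/s² × 1210 m = 5.042×10^6 Pa = 0.05042 kbar
rhyolite: 2460 kg/m³ × 1.796 m/s² × 3680 m = 1.626×10^7 Pa = 0.1626 kbar
Total = 0.05042 + 0.1626 = 0.21301 kbar

0.21 kbar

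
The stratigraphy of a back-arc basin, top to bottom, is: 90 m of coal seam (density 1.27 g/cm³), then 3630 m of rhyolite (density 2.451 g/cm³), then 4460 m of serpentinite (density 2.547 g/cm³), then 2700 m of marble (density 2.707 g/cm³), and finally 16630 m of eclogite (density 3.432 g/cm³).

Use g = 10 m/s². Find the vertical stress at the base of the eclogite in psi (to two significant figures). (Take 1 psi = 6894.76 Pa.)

120000 psi

coal seam: 1270 kg/m³ × 10 m/s² × 90 m = 1.143×10^6 Pa = 165.8 psi
rhyolite: 2451 kg/m³ × 10 m/s² × 3630 m = 8.897×10^7 Pa = 12904 psi
serpentinite: 2547 kg/m³ × 10 m/s² × 4460 m = 1.136×10^8 Pa = 16476 psi
marble: 2707 kg/m³ × 10 m/s² × 2700 m = 7.309×10^7 Pa = 10601 psi
eclogite: 3432 kg/m³ × 10 m/s² × 16630 m = 5.707×10^8 Pa = 82779 psi
Total = 165.8 + 12904 + 16476 + 10601 + 82779 = 1.2293×10^5 psi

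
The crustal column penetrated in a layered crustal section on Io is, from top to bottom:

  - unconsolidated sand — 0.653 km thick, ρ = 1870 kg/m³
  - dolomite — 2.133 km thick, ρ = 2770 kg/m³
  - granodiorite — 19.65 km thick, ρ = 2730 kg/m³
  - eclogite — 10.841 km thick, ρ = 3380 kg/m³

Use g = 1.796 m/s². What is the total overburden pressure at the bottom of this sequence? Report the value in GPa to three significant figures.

0.175 GPa

unconsolidated sand: 1870 kg/m³ × 1.796 m/s² × 653 m = 2.193×10^6 Pa = 2.193×10^-3 GPa
dolomite: 2770 kg/m³ × 1.796 m/s² × 2133 m = 1.061×10^7 Pa = 0.01061 GPa
granodiorite: 2730 kg/m³ × 1.796 m/s² × 19650 m = 9.635×10^7 Pa = 0.09635 GPa
eclogite: 3380 kg/m³ × 1.796 m/s² × 10841 m = 6.581×10^7 Pa = 0.06581 GPa
Total = 2.193×10^-3 + 0.01061 + 0.09635 + 0.06581 = 0.17496 GPa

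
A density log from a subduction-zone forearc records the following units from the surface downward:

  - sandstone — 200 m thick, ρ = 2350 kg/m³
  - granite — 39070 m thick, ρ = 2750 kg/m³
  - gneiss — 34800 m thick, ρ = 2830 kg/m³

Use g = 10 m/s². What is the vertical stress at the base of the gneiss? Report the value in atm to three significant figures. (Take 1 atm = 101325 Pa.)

sandstone: 2350 kg/m³ × 10 m/s² × 200 m = 4.700×10^6 Pa = 46.39 atm
granite: 2750 kg/m³ × 10 m/s² × 39070 m = 1.074×10^9 Pa = 10604 atm
gneiss: 2830 kg/m³ × 10 m/s² × 34800 m = 9.848×10^8 Pa = 9720 atm
Total = 46.39 + 10604 + 9720 = 20370 atm

20400 atm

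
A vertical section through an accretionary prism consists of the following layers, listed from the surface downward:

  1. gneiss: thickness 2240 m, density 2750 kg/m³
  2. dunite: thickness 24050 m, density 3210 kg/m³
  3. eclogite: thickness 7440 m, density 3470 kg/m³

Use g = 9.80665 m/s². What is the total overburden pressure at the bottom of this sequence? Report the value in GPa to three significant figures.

1.07 GPa

gneiss: 2750 kg/m³ × 9.80665 m/s² × 2240 m = 6.041×10^7 Pa = 0.06041 GPa
dunite: 3210 kg/m³ × 9.80665 m/s² × 24050 m = 7.571×10^8 Pa = 0.7571 GPa
eclogite: 3470 kg/m³ × 9.80665 m/s² × 7440 m = 2.532×10^8 Pa = 0.2532 GPa
Total = 0.06041 + 0.7571 + 0.2532 = 1.0707 GPa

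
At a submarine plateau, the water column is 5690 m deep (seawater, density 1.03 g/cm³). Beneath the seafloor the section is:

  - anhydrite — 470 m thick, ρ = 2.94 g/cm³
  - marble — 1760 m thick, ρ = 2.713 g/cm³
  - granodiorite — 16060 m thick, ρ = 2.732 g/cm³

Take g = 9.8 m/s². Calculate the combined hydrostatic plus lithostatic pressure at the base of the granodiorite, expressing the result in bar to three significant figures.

5480 bar

seawater: 1030 kg/m³ × 9.8 m/s² × 5690 m = 5.743×10^7 Pa = 574.3 bar
anhydrite: 2940 kg/m³ × 9.8 m/s² × 470 m = 1.354×10^7 Pa = 135.4 bar
marble: 2713 kg/m³ × 9.8 m/s² × 1760 m = 4.679×10^7 Pa = 467.9 bar
granodiorite: 2732 kg/m³ × 9.8 m/s² × 16060 m = 4.300×10^8 Pa = 4300 bar
Total = 574.3 + 135.4 + 467.9 + 4300 = 5477.5 bar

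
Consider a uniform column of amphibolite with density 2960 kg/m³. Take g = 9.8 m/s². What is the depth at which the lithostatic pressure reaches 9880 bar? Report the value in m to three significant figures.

34100 m

h = P/(ρg) = 9880 bar / (2960 kg/m³ × 9.8 m/s²) = 9.880×10^8 Pa / 29008 Pa/m = 34060 m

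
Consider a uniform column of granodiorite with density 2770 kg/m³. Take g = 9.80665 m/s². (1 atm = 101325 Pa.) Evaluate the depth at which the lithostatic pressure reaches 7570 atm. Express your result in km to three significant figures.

28.2 km

h = P/(ρg) = 7570 atm / (2770 kg/m³ × 9.80665 m/s²) = 7.670×10^8 Pa / 27164 Pa/m = 28237 m
= 28.237 km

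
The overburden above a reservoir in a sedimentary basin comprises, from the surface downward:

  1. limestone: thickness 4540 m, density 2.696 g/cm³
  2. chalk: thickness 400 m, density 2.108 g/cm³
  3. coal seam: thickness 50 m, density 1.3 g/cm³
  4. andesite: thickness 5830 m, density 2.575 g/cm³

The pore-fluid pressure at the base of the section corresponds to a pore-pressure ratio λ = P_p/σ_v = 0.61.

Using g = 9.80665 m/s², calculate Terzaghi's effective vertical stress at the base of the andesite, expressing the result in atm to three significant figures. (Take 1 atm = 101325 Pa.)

Overburden (lithostatic) stress σ_v:
limestone: 2696 kg/m³ × 9.80665 m/s² × 4540 m = 1.200×10^8 Pa = 120.0 MPa
chalk: 2108 kg/m³ × 9.80665 m/s² × 400 m = 8.269×10^6 Pa = 8.269 MPa
coal seam: 1300 kg/m³ × 9.80665 m/s² × 50 m = 6.374×10^5 Pa = 0.6374 MPa
andesite: 2575 kg/m³ × 9.80665 m/s² × 5830 m = 1.472×10^8 Pa = 147.2 MPa
Total = 120.0 + 8.269 + 0.6374 + 147.2 = 276.16 MPa
Pore pressure P_p = λ·σ_v = 0.61 × 276.2 MPa = 168.5 MPa
Effective stress σ' = σ_v − P_p = 276.2 − 168.5 = 107.70 MPa = 1062.9 atm

1060 atm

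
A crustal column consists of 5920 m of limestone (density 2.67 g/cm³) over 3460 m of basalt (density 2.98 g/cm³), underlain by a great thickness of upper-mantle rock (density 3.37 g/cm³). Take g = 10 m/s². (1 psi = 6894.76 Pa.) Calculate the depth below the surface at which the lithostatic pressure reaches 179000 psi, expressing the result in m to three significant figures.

Pressure at base of upper layers: 2670×10×5920 + 2980×10×3460 = 2.612×10^8 Pa = 37880 psi
Remaining pressure to be supplied by upper-mantle rock: 1.234×10^9 − 2.612×10^8 = 9.730×10^8 Pa
Additional depth in upper-mantle rock = 9.730×10^8 Pa / (3370 kg/m³ × 10 m/s²) = 28872 m
Total depth = 9380 m + 28872 m = 38252 m

38300 m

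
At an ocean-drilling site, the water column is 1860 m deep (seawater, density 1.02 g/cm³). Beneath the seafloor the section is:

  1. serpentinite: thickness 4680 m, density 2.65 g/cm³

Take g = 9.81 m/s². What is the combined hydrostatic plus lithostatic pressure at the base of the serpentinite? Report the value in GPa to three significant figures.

seawater: 1020 kg/m³ × 9.81 m/s² × 1860 m = 1.861×10^7 Pa = 0.01861 GPa
serpentinite: 2650 kg/m³ × 9.81 m/s² × 4680 m = 1.217×10^8 Pa = 0.1217 GPa
Total = 0.01861 + 0.1217 = 0.14028 GPa

0.140 GPa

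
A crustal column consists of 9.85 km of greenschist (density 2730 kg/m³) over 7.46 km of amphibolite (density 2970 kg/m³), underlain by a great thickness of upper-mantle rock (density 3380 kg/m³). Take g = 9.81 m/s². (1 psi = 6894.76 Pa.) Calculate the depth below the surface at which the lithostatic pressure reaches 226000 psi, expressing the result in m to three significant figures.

Pressure at base of upper layers: 2730×9.81×9850 + 2970×9.81×7460 = 4.811×10^8 Pa = 69785 psi
Remaining pressure to be supplied by upper-mantle rock: 1.558×10^9 − 4.811×10^8 = 1.077×10^9 Pa
Additional depth in upper-mantle rock = 1.077×10^9 Pa / (3380 kg/m³ × 9.81 m/s²) = 32483 m
Total depth = 17310 m + 32483 m = 49793 m

49800 m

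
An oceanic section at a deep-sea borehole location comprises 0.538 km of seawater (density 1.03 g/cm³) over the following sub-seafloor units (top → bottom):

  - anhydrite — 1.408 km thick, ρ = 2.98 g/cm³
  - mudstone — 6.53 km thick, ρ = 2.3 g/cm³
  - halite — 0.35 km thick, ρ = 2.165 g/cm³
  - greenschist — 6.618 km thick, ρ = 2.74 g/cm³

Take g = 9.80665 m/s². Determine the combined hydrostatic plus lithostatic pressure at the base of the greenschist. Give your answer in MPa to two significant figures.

380 MPa

seawater: 1030 kg/m³ × 9.80665 m/s² × 538 m = 5.434×10^6 Pa = 5.434 MPa
anhydrite: 2980 kg/m³ × 9.80665 m/s² × 1408 m = 4.115×10^7 Pa = 41.15 MPa
mudstone: 2300 kg/m³ × 9.80665 m/s² × 6530 m = 1.473×10^8 Pa = 147.3 MPa
halite: 2165 kg/m³ × 9.80665 m/s² × 350 m = 7.431×10^6 Pa = 7.431 MPa
greenschist: 2740 kg/m³ × 9.80665 m/s² × 6618 m = 1.778×10^8 Pa = 177.8 MPa
Total = 5.434 + 41.15 + 147.3 + 7.431 + 177.8 = 379.13 MPa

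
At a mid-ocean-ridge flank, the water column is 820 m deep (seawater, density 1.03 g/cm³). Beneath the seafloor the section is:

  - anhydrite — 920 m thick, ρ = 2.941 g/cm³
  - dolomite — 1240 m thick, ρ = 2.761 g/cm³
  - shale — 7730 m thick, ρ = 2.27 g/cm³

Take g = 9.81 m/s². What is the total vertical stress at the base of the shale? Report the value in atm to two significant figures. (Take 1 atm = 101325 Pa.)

seawater: 1030 kg/m³ × 9.81 m/s² × 820 m = 8.286×10^6 Pa = 81.77 atm
anhydrite: 2941 kg/m³ × 9.81 m/s² × 920 m = 2.654×10^7 Pa = 262.0 atm
dolomite: 2761 kg/m³ × 9.81 m/s² × 1240 m = 3.359×10^7 Pa = 331.5 atm
shale: 2270 kg/m³ × 9.81 m/s² × 7730 m = 1.721×10^8 Pa = 1699 atm
Total = 81.77 + 262.0 + 331.5 + 1699 = 2374.1 atm

2400 atm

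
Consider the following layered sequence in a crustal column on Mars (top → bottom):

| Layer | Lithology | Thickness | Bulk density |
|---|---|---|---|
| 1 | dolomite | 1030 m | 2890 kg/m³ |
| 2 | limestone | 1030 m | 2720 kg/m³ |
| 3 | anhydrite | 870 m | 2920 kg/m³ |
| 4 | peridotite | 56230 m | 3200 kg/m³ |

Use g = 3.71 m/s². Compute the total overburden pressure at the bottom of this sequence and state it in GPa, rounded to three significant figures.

0.698 GPa

dolomite: 2890 kg/m³ × 3.71 m/s² × 1030 m = 1.104×10^7 Pa = 0.01104 GPa
limestone: 2720 kg/m³ × 3.71 m/s² × 1030 m = 1.039×10^7 Pa = 0.01039 GPa
anhydrite: 2920 kg/m³ × 3.71 m/s² × 870 m = 9.425×10^6 Pa = 9.425×10^-3 GPa
peridotite: 3200 kg/m³ × 3.71 m/s² × 56230 m = 6.676×10^8 Pa = 0.6676 GPa
Total = 0.01104 + 0.01039 + 9.425×10^-3 + 0.6676 = 0.69842 GPa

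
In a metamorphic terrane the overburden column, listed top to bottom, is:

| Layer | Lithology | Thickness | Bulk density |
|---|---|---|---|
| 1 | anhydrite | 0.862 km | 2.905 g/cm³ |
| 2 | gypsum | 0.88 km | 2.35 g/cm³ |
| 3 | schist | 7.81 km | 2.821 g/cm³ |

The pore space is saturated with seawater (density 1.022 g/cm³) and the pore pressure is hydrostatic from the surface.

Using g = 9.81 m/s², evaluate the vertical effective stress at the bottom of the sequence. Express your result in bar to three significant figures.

1650 bar

Overburden (lithostatic) stress σ_v:
anhydrite: 2905 kg/m³ × 9.81 m/s² × 862 m = 2.457×10^7 Pa = 24.57 MPa
gypsum: 2350 kg/m³ × 9.81 m/s² × 880 m = 2.029×10^7 Pa = 20.29 MPa
schist: 2821 kg/m³ × 9.81 m/s² × 7810 m = 2.161×10^8 Pa = 216.1 MPa
Total = 24.57 + 20.29 + 216.1 = 260.99 MPa
Pore pressure P_p = 1022 kg/m³ × 9.81 m/s² × 9552 m = 9.577×10^7 Pa = 95.77 MPa
Effective stress σ' = σ_v − P_p = 261.0 − 95.77 = 165.22 MPa = 1652.2 bar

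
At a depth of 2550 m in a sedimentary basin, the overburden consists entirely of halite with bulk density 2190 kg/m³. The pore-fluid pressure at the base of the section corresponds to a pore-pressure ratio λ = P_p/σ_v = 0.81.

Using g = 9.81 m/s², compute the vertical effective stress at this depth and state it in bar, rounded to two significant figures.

100 bar

Overburden (lithostatic) stress σ_v:
halite: 2190 kg/m³ × 9.81 m/s² × 2550 m = 5.478×10^7 Pa = 54.78 MPa
Pore pressure P_p = λ·σ_v = 0.81 × 54.78 MPa = 44.37 MPa
Effective stress σ' = σ_v − P_p = 54.78 − 44.37 = 10.409 MPa = 104.09 bar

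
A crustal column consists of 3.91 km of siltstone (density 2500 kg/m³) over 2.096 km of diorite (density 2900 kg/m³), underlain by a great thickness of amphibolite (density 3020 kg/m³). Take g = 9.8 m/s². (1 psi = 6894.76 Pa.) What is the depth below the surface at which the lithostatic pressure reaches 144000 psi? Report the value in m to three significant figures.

34300 m

Pressure at base of upper layers: 2500×9.8×3910 + 2900×9.8×2096 = 1.554×10^8 Pa = 22534 psi
Remaining pressure to be supplied by amphibolite: 9.928×10^8 − 1.554×10^8 = 8.375×10^8 Pa
Additional depth in amphibolite = 8.375×10^8 Pa / (3020 kg/m³ × 9.8 m/s²) = 28297 m
Total depth = 6006 m + 28297 m = 34303 m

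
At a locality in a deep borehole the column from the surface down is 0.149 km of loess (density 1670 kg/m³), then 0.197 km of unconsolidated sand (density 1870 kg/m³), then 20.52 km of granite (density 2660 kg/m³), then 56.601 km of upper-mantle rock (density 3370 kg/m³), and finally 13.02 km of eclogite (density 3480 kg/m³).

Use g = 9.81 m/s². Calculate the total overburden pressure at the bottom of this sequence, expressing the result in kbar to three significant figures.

loess: 1670 kg/m³ × 9.81 m/s² × 149 m = 2.441×10^6 Pa = 0.02441 kbar
unconsolidated sand: 1870 kg/m³ × 9.81 m/s² × 197 m = 3.614×10^6 Pa = 0.03614 kbar
granite: 2660 kg/m³ × 9.81 m/s² × 20520 m = 5.355×10^8 Pa = 5.355 kbar
upper-mantle rock: 3370 kg/m³ × 9.81 m/s² × 56601 m = 1.871×10^9 Pa = 18.71 kbar
eclogite: 3480 kg/m³ × 9.81 m/s² × 13020 m = 4.445×10^8 Pa = 4.445 kbar
Total = 0.02441 + 0.03614 + 5.355 + 18.71 + 4.445 = 28.572 kbar

28.6 kbar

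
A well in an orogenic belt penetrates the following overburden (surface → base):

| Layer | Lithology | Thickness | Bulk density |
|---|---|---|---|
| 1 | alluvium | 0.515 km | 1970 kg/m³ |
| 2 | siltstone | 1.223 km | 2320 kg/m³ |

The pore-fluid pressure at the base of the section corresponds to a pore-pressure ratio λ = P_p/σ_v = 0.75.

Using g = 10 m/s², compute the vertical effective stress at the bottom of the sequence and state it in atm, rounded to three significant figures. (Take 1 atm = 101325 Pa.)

Overburden (lithostatic) stress σ_v:
alluvium: 1970 kg/m³ × 10 m/s² × 515 m = 1.015×10^7 Pa = 10.15 MPa
siltstone: 2320 kg/m³ × 10 m/s² × 1223 m = 2.837×10^7 Pa = 28.37 MPa
Total = 10.15 + 28.37 = 38.519 MPa
Pore pressure P_p = λ·σ_v = 0.75 × 38.52 MPa = 28.89 MPa
Effective stress σ' = σ_v − P_p = 38.52 − 28.89 = 9.6298 MPa = 95.038 atm

95.0 atm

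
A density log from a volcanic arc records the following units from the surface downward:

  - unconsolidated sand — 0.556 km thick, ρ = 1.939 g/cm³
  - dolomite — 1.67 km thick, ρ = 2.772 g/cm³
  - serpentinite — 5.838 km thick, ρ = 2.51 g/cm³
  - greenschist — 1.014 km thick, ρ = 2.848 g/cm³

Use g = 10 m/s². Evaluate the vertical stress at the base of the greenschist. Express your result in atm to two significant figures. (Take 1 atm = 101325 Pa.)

2300 atm

unconsolidated sand: 1939 kg/m³ × 10 m/s² × 556 m = 1.078×10^7 Pa = 106.4 atm
dolomite: 2772 kg/m³ × 10 m/s² × 1670 m = 4.629×10^7 Pa = 456.9 atm
serpentinite: 2510 kg/m³ × 10 m/s² × 5838 m = 1.465×10^8 Pa = 1446 atm
greenschist: 2848 kg/m³ × 10 m/s² × 1014 m = 2.888×10^7 Pa = 285.0 atm
Total = 106.4 + 456.9 + 1446 + 285.0 = 2294.5 atm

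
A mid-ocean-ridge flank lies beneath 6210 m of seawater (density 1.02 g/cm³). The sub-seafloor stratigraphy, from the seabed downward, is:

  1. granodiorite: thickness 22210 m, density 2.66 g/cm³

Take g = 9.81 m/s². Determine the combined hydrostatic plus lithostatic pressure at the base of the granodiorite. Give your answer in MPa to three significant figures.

seawater: 1020 kg/m³ × 9.81 m/s² × 6210 m = 6.214×10^7 Pa = 62.14 MPa
granodiorite: 2660 kg/m³ × 9.81 m/s² × 22210 m = 5.796×10^8 Pa = 579.6 MPa
Total = 62.14 + 579.6 = 641.70 MPa

642 MPa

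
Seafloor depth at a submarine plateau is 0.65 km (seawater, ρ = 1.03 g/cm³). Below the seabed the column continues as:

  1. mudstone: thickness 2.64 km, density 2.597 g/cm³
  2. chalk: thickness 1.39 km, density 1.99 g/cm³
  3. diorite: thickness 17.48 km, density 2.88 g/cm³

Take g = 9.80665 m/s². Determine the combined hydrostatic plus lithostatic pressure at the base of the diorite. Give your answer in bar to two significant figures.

5900 bar

seawater: 1030 kg/m³ × 9.80665 m/s² × 650 m = 6.566×10^6 Pa = 65.66 bar
mudstone: 2597 kg/m³ × 9.80665 m/s² × 2640 m = 6.724×10^7 Pa = 672.4 bar
chalk: 1990 kg/m³ × 9.80665 m/s² × 1390 m = 2.713×10^7 Pa = 271.3 bar
diorite: 2880 kg/m³ × 9.80665 m/s² × 17480 m = 4.937×10^8 Pa = 4937 bar
Total = 65.66 + 672.4 + 271.3 + 4937 = 5946.2 bar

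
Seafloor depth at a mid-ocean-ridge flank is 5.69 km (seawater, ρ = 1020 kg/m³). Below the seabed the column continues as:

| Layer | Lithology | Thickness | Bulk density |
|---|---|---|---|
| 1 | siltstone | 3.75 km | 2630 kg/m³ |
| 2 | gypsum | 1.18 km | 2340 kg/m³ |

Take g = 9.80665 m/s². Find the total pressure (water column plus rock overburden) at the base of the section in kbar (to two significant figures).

1.8 kbar

seawater: 1020 kg/m³ × 9.80665 m/s² × 5690 m = 5.692×10^7 Pa = 0.5692 kbar
siltstone: 2630 kg/m³ × 9.80665 m/s² × 3750 m = 9.672×10^7 Pa = 0.9672 kbar
gypsum: 2340 kg/m³ × 9.80665 m/s² × 1180 m = 2.708×10^7 Pa = 0.2708 kbar
Total = 0.5692 + 0.9672 + 0.2708 = 1.8071 kbar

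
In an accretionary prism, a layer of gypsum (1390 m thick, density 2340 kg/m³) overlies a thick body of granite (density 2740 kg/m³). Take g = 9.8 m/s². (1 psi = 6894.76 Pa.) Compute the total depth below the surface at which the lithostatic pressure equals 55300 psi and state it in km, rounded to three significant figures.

14.4 km

Pressure at base of upper layers: 2340×9.8×1390 = 3.188×10^7 Pa = 4623 psi
Remaining pressure to be supplied by granite: 3.813×10^8 − 3.188×10^7 = 3.494×10^8 Pa
Additional depth in granite = 3.494×10^8 Pa / (2740 kg/m³ × 9.8 m/s²) = 13012 m
Total depth = 1390 m + 13012 m = 14402 m
= 14.402 km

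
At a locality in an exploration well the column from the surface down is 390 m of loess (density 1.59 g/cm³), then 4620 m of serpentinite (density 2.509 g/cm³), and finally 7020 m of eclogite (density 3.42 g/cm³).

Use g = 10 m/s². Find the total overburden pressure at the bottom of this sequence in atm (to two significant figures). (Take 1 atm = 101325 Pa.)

loess: 1590 kg/m³ × 10 m/s² × 390 m = 6.201×10^6 Pa = 61.20 atm
serpentinite: 2509 kg/m³ × 10 m/s² × 4620 m = 1.159×10^8 Pa = 1144 atm
eclogite: 3420 kg/m³ × 10 m/s² × 7020 m = 2.401×10^8 Pa = 2369 atm
Total = 61.20 + 1144 + 2369 = 3574.6 atm

3600 atm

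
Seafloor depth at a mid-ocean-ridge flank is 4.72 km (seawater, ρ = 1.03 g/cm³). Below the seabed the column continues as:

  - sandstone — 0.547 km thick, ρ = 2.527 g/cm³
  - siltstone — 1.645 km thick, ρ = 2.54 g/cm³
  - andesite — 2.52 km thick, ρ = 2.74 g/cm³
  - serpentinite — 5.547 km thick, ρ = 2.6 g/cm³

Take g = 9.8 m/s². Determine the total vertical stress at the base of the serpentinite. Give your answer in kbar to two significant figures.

seawater: 1030 kg/m³ × 9.8 m/s² × 4720 m = 4.764×10^7 Pa = 0.4764 kbar
sandstone: 2527 kg/m³ × 9.8 m/s² × 547 m = 1.355×10^7 Pa = 0.1355 kbar
siltstone: 2540 kg/m³ × 9.8 m/s² × 1645 m = 4.095×10^7 Pa = 0.4095 kbar
andesite: 2740 kg/m³ × 9.8 m/s² × 2520 m = 6.767×10^7 Pa = 0.6767 kbar
serpentinite: 2600 kg/m³ × 9.8 m/s² × 5547 m = 1.413×10^8 Pa = 1.413 kbar
Total = 0.4764 + 0.1355 + 0.4095 + 0.6767 + 1.413 = 3.1114 kbar

3.1 kbar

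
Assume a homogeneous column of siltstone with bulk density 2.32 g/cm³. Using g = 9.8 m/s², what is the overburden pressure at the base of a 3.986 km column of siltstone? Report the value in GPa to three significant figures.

0.0906 GPa

siltstone: 2320 kg/m³ × 9.8 m/s² × 3986 m = 9.063×10^7 Pa = 0.09063 GPa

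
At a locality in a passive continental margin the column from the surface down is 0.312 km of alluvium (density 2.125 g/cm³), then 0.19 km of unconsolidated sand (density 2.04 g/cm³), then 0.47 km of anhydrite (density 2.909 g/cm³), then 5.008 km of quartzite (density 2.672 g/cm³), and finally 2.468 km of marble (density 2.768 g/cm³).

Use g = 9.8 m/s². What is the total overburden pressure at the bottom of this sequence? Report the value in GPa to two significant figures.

0.22 GPa

alluvium: 2125 kg/m³ × 9.8 m/s² × 312 m = 6.497×10^6 Pa = 6.497×10^-3 GPa
unconsolidated sand: 2040 kg/m³ × 9.8 m/s² × 190 m = 3.798×10^6 Pa = 3.798×10^-3 GPa
anhydrite: 2909 kg/m³ × 9.8 m/s² × 470 m = 1.340×10^7 Pa = 0.01340 GPa
quartzite: 2672 kg/m³ × 9.8 m/s² × 5008 m = 1.311×10^8 Pa = 0.1311 GPa
marble: 2768 kg/m³ × 9.8 m/s² × 2468 m = 6.695×10^7 Pa = 0.06695 GPa
Total = 6.497×10^-3 + 3.798×10^-3 + 0.01340 + 0.1311 + 0.06695 = 0.22178 GPa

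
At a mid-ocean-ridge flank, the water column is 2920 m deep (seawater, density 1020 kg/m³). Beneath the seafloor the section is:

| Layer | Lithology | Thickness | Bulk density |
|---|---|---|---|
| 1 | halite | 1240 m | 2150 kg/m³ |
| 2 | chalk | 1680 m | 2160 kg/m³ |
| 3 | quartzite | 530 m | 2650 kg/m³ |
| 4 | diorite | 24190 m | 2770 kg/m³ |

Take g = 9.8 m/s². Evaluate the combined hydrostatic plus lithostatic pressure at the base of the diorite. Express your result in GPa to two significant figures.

0.76 GPa

seawater: 1020 kg/m³ × 9.8 m/s² × 2920 m = 2.919×10^7 Pa = 0.02919 GPa
halite: 2150 kg/m³ × 9.8 m/s² × 1240 m = 2.613×10^7 Pa = 0.02613 GPa
chalk: 2160 kg/m³ × 9.8 m/s² × 1680 m = 3.556×10^7 Pa = 0.03556 GPa
quartzite: 2650 kg/m³ × 9.8 m/s² × 530 m = 1.376×10^7 Pa = 0.01376 GPa
diorite: 2770 kg/m³ × 9.8 m/s² × 24190 m = 6.567×10^8 Pa = 0.6567 GPa
Total = 0.02919 + 0.02613 + 0.03556 + 0.01376 + 0.6567 = 0.76130 GPa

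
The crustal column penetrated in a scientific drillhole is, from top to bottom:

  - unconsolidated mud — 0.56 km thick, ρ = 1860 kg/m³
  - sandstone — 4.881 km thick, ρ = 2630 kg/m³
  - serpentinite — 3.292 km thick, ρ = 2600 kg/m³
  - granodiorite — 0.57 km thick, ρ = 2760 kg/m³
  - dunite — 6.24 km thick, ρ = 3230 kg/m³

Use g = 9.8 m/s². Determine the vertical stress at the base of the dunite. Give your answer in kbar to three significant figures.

unconsolidated mud: 1860 kg/m³ × 9.8 m/s² × 560 m = 1.021×10^7 Pa = 0.1021 kbar
sandstone: 2630 kg/m³ × 9.8 m/s² × 4881 m = 1.258×10^8 Pa = 1.258 kbar
serpentinite: 2600 kg/m³ × 9.8 m/s² × 3292 m = 8.388×10^7 Pa = 0.8388 kbar
granodiorite: 2760 kg/m³ × 9.8 m/s² × 570 m = 1.542×10^7 Pa = 0.1542 kbar
dunite: 3230 kg/m³ × 9.8 m/s² × 6240 m = 1.975×10^8 Pa = 1.975 kbar
Total = 0.1021 + 1.258 + 0.8388 + 0.1542 + 1.975 = 4.3283 kbar

4.33 kbar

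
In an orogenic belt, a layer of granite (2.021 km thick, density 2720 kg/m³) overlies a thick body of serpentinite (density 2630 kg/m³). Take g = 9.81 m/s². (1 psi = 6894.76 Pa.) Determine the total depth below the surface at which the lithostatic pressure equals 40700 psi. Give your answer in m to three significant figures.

Pressure at base of upper layers: 2720×9.81×2021 = 5.393×10^7 Pa = 7821 psi
Remaining pressure to be supplied by serpentinite: 2.806×10^8 − 5.393×10^7 = 2.267×10^8 Pa
Additional depth in serpentinite = 2.267×10^8 Pa / (2630 kg/m³ × 9.81 m/s²) = 8786.3 m
Total depth = 2021 m + 8786.3 m = 10807 m

10800 m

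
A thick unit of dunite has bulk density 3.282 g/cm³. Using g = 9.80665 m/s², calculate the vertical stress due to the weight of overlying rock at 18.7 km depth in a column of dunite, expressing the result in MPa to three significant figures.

602 MPa

dunite: 3282 kg/m³ × 9.80665 m/s² × 18700 m = 6.019×10^8 Pa = 601.9 MPa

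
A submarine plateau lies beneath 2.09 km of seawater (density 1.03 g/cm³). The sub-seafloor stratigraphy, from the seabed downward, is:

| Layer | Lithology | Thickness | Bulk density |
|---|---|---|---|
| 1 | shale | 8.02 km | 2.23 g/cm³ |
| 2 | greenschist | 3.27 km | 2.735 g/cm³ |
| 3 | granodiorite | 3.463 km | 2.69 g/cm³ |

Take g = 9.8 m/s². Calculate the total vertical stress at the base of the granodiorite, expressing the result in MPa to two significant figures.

380 MPa

seawater: 1030 kg/m³ × 9.8 m/s² × 2090 m = 2.110×10^7 Pa = 21.10 MPa
shale: 2230 kg/m³ × 9.8 m/s² × 8020 m = 1.753×10^8 Pa = 175.3 MPa
greenschist: 2735 kg/m³ × 9.8 m/s² × 3270 m = 8.765×10^7 Pa = 87.65 MPa
granodiorite: 2690 kg/m³ × 9.8 m/s² × 3463 m = 9.129×10^7 Pa = 91.29 MPa
Total = 21.10 + 175.3 + 87.65 + 91.29 = 375.30 MPa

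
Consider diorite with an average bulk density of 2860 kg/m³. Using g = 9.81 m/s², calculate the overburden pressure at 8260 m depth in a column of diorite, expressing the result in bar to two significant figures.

2300 bar

diorite: 2860 kg/m³ × 9.81 m/s² × 8260 m = 2.317×10^8 Pa = 2317 bar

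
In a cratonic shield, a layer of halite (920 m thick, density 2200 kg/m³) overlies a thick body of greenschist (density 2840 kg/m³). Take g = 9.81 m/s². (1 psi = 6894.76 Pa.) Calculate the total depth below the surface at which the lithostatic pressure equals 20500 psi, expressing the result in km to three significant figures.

5.28 km

Pressure at base of upper layers: 2200×9.81×920 = 1.986×10^7 Pa = 2880 psi
Remaining pressure to be supplied by greenschist: 1.413×10^8 − 1.986×10^7 = 1.215×10^8 Pa
Additional depth in greenschist = 1.215×10^8 Pa / (2840 kg/m³ × 9.81 m/s²) = 4360.6 m
Total depth = 920 m + 4360.6 m = 5280.6 m
= 5.2806 km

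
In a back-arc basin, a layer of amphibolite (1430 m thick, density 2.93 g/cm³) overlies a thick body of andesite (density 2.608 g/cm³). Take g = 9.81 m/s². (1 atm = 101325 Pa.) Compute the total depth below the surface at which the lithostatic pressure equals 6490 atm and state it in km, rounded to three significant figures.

Pressure at base of upper layers: 2930×9.81×1430 = 4.110×10^7 Pa = 405.7 atm
Remaining pressure to be supplied by andesite: 6.576×10^8 − 4.110×10^7 = 6.165×10^8 Pa
Additional depth in andesite = 6.165×10^8 Pa / (2608 kg/m³ × 9.81 m/s²) = 24096 m
Total depth = 1430 m + 24096 m = 25526 m
= 25.526 km

25.5 km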